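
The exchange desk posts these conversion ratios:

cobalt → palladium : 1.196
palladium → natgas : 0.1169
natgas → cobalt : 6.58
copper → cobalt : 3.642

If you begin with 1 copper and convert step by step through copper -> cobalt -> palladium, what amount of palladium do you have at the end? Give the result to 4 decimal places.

1 copper × 3.642 = 3.642 cobalt
3.642 cobalt × 1.196 = 4.355832 palladium

4.3558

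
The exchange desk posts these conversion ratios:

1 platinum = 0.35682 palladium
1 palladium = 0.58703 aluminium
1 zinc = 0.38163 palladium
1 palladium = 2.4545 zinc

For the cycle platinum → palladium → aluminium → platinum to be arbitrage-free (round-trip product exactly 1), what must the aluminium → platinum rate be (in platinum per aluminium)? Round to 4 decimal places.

Known legs of the cycle: 0.35682 × 0.58703 = 0.2094640446
For no arbitrage the full-cycle product must be 1, so the missing rate is 1 / 0.2094640446 ≈ 4.774089.

4.7741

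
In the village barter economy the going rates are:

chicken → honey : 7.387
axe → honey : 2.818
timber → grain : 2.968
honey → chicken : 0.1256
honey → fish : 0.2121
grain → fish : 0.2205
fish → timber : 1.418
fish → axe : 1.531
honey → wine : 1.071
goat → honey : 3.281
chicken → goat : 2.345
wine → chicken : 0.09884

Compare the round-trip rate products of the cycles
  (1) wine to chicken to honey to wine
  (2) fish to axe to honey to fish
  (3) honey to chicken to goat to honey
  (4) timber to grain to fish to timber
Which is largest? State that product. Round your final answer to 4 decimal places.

0.9664

(1) 0.09884 × 7.387 × 1.071 = 0.78197
(2) 1.531 × 2.818 × 0.2121 = 0.91508
(3) 0.1256 × 2.345 × 3.281 = 0.96636
(4) 2.968 × 0.2205 × 1.418 = 0.92800
Highest is cycle (3) at 0.9664 (≤1, no arbitrage).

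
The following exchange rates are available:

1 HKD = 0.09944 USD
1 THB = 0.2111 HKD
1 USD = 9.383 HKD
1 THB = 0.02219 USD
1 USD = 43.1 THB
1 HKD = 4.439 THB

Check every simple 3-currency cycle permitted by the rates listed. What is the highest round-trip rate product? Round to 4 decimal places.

THB→USD→HKD→THB: 0.02219 × 9.383 × 4.439 = 0.92424
THB→HKD→USD→THB: 0.2111 × 0.09944 × 43.1 = 0.90475
Maximum is THB→USD→HKD→THB at 0.9242; no arbitrage — every cycle loses value.

0.9242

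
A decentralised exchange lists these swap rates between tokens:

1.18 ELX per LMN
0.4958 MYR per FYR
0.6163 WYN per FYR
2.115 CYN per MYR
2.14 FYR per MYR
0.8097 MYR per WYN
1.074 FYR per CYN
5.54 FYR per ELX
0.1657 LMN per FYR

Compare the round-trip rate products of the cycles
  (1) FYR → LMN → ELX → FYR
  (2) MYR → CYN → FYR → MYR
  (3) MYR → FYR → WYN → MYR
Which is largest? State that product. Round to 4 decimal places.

(1) 0.1657 × 1.18 × 5.54 = 1.08321
(2) 2.115 × 1.074 × 0.4958 = 1.12621
(3) 2.14 × 0.6163 × 0.8097 = 1.06790
Highest is cycle (2) at 1.1262 (>1, arbitrage).

1.1262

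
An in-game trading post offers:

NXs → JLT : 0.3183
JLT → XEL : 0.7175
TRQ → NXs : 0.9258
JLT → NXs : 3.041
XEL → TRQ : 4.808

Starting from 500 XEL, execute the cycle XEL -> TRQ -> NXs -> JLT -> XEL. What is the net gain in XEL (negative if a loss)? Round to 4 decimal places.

500 XEL × 4.808 = 2404 TRQ
2404 TRQ × 0.9258 = 2225.6232 NXs
2225.6232 NXs × 0.3183 = 708.41586456 JLT
708.41586456 JLT × 0.7175 = 508.2883828218 XEL
Net change: 508.2883828218 − 500 = 8.2883828218 XEL

8.2884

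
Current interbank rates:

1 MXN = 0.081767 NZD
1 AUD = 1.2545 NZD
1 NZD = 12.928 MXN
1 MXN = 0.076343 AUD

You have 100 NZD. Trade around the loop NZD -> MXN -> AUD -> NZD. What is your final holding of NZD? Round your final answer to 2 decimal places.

100 NZD × 12.928 = 1292.8 MXN
1292.8 MXN × 0.076343 = 98.6962304 AUD
98.6962304 AUD × 1.2545 = 123.8144210368 NZD

123.81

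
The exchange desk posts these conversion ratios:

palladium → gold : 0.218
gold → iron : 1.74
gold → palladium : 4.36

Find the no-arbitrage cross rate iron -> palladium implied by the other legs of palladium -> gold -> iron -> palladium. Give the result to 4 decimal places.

Known legs of the cycle: 0.218 × 1.74 = 0.37932
For no arbitrage the full-cycle product must be 1, so the missing rate is 1 / 0.37932 ≈ 2.636297.

2.6363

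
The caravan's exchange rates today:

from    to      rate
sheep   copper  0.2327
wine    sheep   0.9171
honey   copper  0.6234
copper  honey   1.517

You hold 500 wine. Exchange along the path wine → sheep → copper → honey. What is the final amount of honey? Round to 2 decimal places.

500 wine × 0.9171 = 458.55 sheep
458.55 sheep × 0.2327 = 106.704585 copper
106.704585 copper × 1.517 = 161.870855445 honey

161.87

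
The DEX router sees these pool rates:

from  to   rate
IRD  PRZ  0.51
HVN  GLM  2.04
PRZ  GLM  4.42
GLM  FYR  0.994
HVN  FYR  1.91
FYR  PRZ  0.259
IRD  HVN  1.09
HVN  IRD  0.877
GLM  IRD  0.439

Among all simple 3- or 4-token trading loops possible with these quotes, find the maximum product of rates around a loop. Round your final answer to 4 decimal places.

1.1379

FYR→PRZ→GLM→FYR: 0.259 × 4.42 × 0.994 = 1.13791
IRD→PRZ→GLM→IRD: 0.51 × 4.42 × 0.439 = 0.98959
IRD→HVN→GLM→IRD: 1.09 × 2.04 × 0.439 = 0.97616
Maximum is FYR→PRZ→GLM→FYR at 1.1379; arbitrage exists.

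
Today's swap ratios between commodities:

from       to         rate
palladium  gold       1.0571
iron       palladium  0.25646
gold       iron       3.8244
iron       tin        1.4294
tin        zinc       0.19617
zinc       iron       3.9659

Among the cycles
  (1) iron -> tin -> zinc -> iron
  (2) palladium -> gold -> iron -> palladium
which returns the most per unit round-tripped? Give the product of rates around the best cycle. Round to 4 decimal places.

(1) 1.4294 × 0.19617 × 3.9659 = 1.11206
(2) 1.0571 × 3.8244 × 0.25646 = 1.03681
Highest is cycle (1) at 1.1121 (>1, arbitrage).

1.1121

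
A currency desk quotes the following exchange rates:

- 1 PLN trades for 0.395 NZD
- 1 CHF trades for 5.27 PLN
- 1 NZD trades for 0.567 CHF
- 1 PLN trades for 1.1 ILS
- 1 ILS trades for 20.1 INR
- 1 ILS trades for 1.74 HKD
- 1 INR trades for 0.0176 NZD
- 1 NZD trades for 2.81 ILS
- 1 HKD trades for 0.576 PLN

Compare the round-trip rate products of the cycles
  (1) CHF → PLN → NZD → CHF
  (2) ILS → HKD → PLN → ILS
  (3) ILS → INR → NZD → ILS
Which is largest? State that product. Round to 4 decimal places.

(1) 5.27 × 0.395 × 0.567 = 1.18030
(2) 1.74 × 0.576 × 1.1 = 1.10246
(3) 20.1 × 0.0176 × 2.81 = 0.99407
Highest is cycle (1) at 1.1803 (>1, arbitrage).

1.1803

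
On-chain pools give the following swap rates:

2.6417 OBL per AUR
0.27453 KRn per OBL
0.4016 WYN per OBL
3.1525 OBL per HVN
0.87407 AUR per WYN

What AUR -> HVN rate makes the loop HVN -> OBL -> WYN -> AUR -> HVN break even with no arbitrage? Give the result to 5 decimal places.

0.90366

Known legs of the cycle: 3.1525 × 0.4016 × 0.87407 = 1.10661107908
For no arbitrage the full-cycle product must be 1, so the missing rate is 1 / 1.10661107908 ≈ 0.9036598.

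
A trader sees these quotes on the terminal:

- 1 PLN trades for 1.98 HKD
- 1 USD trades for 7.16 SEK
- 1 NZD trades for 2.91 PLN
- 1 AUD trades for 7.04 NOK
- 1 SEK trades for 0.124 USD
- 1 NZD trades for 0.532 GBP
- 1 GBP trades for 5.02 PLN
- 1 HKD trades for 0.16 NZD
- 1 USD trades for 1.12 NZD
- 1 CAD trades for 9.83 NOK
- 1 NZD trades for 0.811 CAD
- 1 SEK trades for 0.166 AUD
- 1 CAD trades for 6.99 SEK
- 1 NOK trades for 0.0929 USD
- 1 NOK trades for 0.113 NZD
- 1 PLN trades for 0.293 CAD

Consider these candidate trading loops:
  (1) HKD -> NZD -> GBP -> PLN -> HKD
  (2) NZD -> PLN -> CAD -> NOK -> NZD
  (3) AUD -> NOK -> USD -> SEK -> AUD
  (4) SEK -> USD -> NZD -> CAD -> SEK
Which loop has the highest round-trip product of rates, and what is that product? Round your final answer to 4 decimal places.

(1) 0.16 × 0.532 × 5.02 × 1.98 = 0.84606
(2) 2.91 × 0.293 × 9.83 × 0.113 = 0.94709
(3) 7.04 × 0.0929 × 7.16 × 0.166 = 0.77734
(4) 0.124 × 1.12 × 0.811 × 6.99 = 0.78730
Highest is cycle (2) at 0.9471 (≤1, no arbitrage).

0.9471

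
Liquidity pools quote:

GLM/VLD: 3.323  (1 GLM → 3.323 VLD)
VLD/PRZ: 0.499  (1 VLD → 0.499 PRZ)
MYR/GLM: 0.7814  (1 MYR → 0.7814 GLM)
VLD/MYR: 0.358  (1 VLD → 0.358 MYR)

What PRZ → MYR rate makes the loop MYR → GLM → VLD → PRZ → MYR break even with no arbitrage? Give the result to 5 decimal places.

Known legs of the cycle: 0.7814 × 3.323 × 0.499 = 1.2956995078
For no arbitrage the full-cycle product must be 1, so the missing rate is 1 / 1.2956995078 ≈ 0.7717839.

0.77178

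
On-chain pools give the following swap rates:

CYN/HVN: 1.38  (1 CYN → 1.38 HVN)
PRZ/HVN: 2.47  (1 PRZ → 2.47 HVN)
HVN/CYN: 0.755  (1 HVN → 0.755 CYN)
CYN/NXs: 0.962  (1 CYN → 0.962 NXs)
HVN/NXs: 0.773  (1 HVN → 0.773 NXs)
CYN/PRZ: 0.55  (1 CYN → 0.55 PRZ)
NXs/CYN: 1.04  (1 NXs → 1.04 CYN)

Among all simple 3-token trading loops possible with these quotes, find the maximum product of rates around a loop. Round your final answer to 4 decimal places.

1.1094

CYN→HVN→NXs→CYN: 1.38 × 0.773 × 1.04 = 1.10941
PRZ→HVN→CYN→PRZ: 2.47 × 0.755 × 0.55 = 1.02567
Maximum is CYN→HVN→NXs→CYN at 1.1094; arbitrage exists.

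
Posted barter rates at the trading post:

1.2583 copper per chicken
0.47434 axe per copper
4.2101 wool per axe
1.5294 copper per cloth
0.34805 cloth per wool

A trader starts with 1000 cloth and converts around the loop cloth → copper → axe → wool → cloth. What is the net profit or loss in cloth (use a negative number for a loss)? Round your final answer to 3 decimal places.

1000 cloth × 1.5294 = 1529.4 copper
1529.4 copper × 0.47434 = 725.455596 axe
725.455596 axe × 4.2101 = 3054.2406047196 wool
3054.2406047196 wool × 0.34805 = 1063.02844247265678 cloth
Net change: 1063.02844247265678 − 1000 = 63.02844247265678 cloth

63.028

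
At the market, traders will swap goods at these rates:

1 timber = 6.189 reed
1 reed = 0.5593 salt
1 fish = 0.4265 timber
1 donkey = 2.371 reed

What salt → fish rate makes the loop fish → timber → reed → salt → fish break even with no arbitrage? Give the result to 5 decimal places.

Known legs of the cycle: 0.4265 × 6.189 × 0.5593 = 1.47633303405
For no arbitrage the full-cycle product must be 1, so the missing rate is 1 / 1.47633303405 ≈ 0.6773539.

0.67735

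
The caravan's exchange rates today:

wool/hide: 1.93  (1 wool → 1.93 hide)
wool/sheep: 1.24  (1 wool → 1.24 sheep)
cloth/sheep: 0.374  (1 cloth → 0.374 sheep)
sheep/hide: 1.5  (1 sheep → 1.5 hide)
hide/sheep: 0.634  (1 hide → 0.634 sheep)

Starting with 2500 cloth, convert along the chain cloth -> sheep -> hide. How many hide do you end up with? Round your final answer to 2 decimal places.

2500 cloth × 0.374 = 935 sheep
935 sheep × 1.5 = 1402.5 hide

1402.50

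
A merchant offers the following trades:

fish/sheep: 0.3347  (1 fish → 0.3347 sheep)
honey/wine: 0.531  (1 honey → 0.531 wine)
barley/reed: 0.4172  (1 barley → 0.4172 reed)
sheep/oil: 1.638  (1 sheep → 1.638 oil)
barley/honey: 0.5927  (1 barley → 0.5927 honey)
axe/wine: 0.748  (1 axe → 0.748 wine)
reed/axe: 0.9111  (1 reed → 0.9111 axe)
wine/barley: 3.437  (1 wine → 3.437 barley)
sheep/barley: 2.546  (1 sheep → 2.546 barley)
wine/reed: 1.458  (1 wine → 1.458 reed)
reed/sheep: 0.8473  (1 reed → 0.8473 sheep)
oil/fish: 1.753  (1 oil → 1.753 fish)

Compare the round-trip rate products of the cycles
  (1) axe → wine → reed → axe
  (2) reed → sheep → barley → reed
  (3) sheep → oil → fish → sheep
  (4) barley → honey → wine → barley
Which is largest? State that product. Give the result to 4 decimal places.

(1) 0.748 × 1.458 × 0.9111 = 0.99363
(2) 0.8473 × 2.546 × 0.4172 = 0.89999
(3) 1.638 × 1.753 × 0.3347 = 0.96106
(4) 0.5927 × 0.531 × 3.437 = 1.08171
Highest is cycle (4) at 1.0817 (>1, arbitrage).

1.0817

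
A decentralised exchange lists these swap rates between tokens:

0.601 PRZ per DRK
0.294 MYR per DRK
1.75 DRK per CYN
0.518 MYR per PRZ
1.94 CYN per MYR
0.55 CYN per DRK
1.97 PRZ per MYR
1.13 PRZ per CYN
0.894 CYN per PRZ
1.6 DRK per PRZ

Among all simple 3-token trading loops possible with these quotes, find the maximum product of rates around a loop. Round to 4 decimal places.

CYN→PRZ→MYR→CYN: 1.13 × 0.518 × 1.94 = 1.13556
CYN→DRK→MYR→CYN: 1.75 × 0.294 × 1.94 = 0.99813
CYN→PRZ→DRK→CYN: 1.13 × 1.6 × 0.55 = 0.99440
CYN→DRK→PRZ→CYN: 1.75 × 0.601 × 0.894 = 0.94026
DRK→MYR→PRZ→DRK: 0.294 × 1.97 × 1.6 = 0.92669
Maximum is CYN→PRZ→MYR→CYN at 1.1356; arbitrage exists.

1.1356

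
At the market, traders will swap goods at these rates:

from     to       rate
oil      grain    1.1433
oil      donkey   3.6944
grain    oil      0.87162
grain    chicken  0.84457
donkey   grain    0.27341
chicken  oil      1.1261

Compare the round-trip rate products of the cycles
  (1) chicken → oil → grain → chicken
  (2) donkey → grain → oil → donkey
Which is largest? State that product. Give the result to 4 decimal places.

(1) 1.1261 × 1.1433 × 0.84457 = 1.08736
(2) 0.27341 × 0.87162 × 3.6944 = 0.88041
Highest is cycle (1) at 1.0874 (>1, arbitrage).

1.0874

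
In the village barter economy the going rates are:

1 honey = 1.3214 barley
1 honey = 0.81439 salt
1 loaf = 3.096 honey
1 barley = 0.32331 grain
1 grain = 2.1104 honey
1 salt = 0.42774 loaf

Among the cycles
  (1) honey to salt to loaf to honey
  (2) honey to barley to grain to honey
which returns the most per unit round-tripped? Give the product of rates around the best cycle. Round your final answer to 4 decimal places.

1.0785

(1) 0.81439 × 0.42774 × 3.096 = 1.07848
(2) 1.3214 × 0.32331 × 2.1104 = 0.90161
Highest is cycle (1) at 1.0785 (>1, arbitrage).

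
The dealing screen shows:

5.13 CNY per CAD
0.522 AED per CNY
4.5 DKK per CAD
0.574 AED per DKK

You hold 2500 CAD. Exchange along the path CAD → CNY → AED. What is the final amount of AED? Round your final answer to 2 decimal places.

6694.65

2500 CAD × 5.13 = 12825 CNY
12825 CNY × 0.522 = 6694.65 AED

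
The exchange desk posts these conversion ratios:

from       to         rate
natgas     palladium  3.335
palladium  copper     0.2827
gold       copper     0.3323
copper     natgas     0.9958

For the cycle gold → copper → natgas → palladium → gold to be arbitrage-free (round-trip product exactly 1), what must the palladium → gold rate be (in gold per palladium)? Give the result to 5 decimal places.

Known legs of the cycle: 0.3323 × 0.9958 × 3.335 = 1.1035659739
For no arbitrage the full-cycle product must be 1, so the missing rate is 1 / 1.1035659739 ≈ 0.9061533.

0.90615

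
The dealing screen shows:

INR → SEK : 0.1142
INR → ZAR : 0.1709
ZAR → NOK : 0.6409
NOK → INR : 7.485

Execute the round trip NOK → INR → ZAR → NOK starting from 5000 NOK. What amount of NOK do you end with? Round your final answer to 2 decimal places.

4099.15

5000 NOK × 7.485 = 37425 INR
37425 INR × 0.1709 = 6395.9325 ZAR
6395.9325 ZAR × 0.6409 = 4099.15313925 NOK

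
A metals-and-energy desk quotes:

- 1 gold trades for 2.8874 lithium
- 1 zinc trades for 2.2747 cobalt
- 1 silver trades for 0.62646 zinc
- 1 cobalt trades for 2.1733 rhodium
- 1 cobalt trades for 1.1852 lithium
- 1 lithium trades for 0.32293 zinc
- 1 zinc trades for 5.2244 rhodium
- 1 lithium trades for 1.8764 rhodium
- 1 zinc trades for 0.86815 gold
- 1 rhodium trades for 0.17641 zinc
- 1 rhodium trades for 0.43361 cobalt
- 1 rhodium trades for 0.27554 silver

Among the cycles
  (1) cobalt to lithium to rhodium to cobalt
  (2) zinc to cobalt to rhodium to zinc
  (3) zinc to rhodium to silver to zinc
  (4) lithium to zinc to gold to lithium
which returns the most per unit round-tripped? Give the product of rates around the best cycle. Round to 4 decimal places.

0.9643

(1) 1.1852 × 1.8764 × 0.43361 = 0.96431
(2) 2.2747 × 2.1733 × 0.17641 = 0.87210
(3) 5.2244 × 0.27554 × 0.62646 = 0.90181
(4) 0.32293 × 0.86815 × 2.8874 = 0.80949
Highest is cycle (1) at 0.9643 (≤1, no arbitrage).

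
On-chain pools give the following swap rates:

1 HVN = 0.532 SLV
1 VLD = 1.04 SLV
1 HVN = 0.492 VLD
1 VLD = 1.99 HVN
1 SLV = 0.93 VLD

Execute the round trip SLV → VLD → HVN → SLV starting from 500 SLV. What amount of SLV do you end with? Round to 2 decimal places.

492.29

500 SLV × 0.93 = 465 VLD
465 VLD × 1.99 = 925.35 HVN
925.35 HVN × 0.532 = 492.2862 SLV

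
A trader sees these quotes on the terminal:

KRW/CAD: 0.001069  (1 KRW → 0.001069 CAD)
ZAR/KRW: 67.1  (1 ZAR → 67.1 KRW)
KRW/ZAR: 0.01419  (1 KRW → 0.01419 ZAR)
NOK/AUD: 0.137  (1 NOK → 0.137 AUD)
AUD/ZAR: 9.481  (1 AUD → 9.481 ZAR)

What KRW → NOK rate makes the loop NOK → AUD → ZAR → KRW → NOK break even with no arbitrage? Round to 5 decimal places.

Known legs of the cycle: 0.137 × 9.481 × 67.1 = 87.1559887
For no arbitrage the full-cycle product must be 1, so the missing rate is 1 / 87.1559887 ≈ 0.0114737.

0.01147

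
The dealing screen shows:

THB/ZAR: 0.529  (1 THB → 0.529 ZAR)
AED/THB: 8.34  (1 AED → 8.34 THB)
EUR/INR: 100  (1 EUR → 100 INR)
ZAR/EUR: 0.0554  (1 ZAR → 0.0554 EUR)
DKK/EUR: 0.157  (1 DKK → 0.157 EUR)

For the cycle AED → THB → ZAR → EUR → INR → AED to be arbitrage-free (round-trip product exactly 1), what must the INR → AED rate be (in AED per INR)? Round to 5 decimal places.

0.04091

Known legs of the cycle: 8.34 × 0.529 × 0.0554 × 100 = 24.4417044
For no arbitrage the full-cycle product must be 1, so the missing rate is 1 / 24.4417044 ≈ 0.0409137.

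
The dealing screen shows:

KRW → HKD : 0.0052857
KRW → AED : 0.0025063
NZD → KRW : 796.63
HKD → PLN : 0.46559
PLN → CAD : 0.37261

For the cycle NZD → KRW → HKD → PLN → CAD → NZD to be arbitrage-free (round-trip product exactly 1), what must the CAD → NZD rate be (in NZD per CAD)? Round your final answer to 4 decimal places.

1.3689

Known legs of the cycle: 796.63 × 0.0052857 × 0.46559 × 0.37261 = 0.7304951177813018709
For no arbitrage the full-cycle product must be 1, so the missing rate is 1 / 0.7304951177813018709 ≈ 1.368935.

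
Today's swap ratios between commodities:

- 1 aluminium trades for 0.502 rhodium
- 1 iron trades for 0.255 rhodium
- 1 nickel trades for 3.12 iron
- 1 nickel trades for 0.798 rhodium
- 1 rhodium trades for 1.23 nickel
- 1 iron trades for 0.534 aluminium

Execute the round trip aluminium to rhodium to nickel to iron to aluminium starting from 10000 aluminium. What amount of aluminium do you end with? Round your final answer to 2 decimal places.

10287.38

10000 aluminium × 0.502 = 5020 rhodium
5020 rhodium × 1.23 = 6174.6 nickel
6174.6 nickel × 3.12 = 19264.752 iron
19264.752 iron × 0.534 = 10287.377568 aluminium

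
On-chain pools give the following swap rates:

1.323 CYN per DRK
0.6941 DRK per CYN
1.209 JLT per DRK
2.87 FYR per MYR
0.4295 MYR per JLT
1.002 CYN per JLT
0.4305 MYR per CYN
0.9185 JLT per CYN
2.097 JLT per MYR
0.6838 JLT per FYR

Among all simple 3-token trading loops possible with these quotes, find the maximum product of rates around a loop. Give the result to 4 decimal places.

0.9046

JLT→CYN→MYR→JLT: 1.002 × 0.4305 × 2.097 = 0.90456
JLT→MYR→FYR→JLT: 0.4295 × 2.87 × 0.6838 = 0.84290
JLT→CYN→DRK→JLT: 1.002 × 0.6941 × 1.209 = 0.84085
Maximum is JLT→CYN→MYR→JLT at 0.9046; no arbitrage — every cycle loses value.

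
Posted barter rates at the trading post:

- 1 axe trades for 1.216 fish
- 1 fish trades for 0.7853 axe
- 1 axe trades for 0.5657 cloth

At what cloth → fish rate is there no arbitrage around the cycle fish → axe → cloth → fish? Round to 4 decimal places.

2.2510

Known legs of the cycle: 0.7853 × 0.5657 = 0.44424421
For no arbitrage the full-cycle product must be 1, so the missing rate is 1 / 0.44424421 ≈ 2.251014.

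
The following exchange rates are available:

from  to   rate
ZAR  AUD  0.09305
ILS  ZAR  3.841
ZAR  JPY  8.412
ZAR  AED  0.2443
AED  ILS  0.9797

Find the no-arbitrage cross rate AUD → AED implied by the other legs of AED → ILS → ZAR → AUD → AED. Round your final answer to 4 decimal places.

2.8559

Known legs of the cycle: 0.9797 × 3.841 × 0.09305 = 0.350149727485
For no arbitrage the full-cycle product must be 1, so the missing rate is 1 / 0.350149727485 ≈ 2.855921.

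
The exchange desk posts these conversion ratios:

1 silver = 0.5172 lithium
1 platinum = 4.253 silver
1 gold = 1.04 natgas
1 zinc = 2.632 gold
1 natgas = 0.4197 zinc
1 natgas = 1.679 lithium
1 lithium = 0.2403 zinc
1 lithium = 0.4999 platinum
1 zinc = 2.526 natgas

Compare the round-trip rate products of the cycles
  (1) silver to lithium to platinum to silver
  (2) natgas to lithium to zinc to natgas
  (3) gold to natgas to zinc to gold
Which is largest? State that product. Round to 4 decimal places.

1.1488

(1) 0.5172 × 0.4999 × 4.253 = 1.09961
(2) 1.679 × 0.2403 × 2.526 = 1.01915
(3) 1.04 × 0.4197 × 2.632 = 1.14884
Highest is cycle (3) at 1.1488 (>1, arbitrage).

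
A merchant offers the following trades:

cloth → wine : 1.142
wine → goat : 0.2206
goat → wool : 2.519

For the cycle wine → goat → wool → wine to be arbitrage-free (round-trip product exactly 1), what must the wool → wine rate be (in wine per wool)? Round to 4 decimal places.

Known legs of the cycle: 0.2206 × 2.519 = 0.5556914
For no arbitrage the full-cycle product must be 1, so the missing rate is 1 / 0.5556914 ≈ 1.799560.

1.7996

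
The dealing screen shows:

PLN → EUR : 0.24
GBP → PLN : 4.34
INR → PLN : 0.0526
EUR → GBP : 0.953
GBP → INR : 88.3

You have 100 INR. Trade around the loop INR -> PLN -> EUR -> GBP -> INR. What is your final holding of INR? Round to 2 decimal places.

100 INR × 0.0526 = 5.26 PLN
5.26 PLN × 0.24 = 1.2624 EUR
1.2624 EUR × 0.953 = 1.2030672 GBP
1.2030672 GBP × 88.3 = 106.23083376 INR

106.23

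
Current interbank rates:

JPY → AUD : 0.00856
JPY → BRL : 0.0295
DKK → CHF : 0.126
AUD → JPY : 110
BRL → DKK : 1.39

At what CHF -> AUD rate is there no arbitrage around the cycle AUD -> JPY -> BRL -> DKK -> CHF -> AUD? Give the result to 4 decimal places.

1.7595

Known legs of the cycle: 110 × 0.0295 × 1.39 × 0.126 = 0.5683293
For no arbitrage the full-cycle product must be 1, so the missing rate is 1 / 0.5683293 ≈ 1.759543.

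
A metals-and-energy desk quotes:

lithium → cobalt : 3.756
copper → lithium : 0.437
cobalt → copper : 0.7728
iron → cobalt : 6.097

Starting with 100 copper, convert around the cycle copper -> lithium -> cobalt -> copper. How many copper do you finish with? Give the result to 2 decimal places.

100 copper × 0.437 = 43.7 lithium
43.7 lithium × 3.756 = 164.1372 cobalt
164.1372 cobalt × 0.7728 = 126.84522816 copper

126.85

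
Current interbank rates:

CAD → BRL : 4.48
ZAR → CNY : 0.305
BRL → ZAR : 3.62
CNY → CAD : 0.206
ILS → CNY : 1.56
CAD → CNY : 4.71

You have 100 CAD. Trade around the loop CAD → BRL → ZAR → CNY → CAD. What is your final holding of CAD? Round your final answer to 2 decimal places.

101.90

100 CAD × 4.48 = 448 BRL
448 BRL × 3.62 = 1621.76 ZAR
1621.76 ZAR × 0.305 = 494.6368 CNY
494.6368 CNY × 0.206 = 101.8951808 CAD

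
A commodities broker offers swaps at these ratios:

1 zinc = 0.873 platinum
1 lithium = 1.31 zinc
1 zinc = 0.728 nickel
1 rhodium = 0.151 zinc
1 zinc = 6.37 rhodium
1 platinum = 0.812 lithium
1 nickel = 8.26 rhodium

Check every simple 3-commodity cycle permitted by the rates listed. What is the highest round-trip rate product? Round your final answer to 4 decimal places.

0.9286

lithium→zinc→platinum→lithium: 1.31 × 0.873 × 0.812 = 0.92863
rhodium→zinc→nickel→rhodium: 0.151 × 0.728 × 8.26 = 0.90801
Maximum is lithium→zinc→platinum→lithium at 0.9286; no arbitrage — every cycle loses value.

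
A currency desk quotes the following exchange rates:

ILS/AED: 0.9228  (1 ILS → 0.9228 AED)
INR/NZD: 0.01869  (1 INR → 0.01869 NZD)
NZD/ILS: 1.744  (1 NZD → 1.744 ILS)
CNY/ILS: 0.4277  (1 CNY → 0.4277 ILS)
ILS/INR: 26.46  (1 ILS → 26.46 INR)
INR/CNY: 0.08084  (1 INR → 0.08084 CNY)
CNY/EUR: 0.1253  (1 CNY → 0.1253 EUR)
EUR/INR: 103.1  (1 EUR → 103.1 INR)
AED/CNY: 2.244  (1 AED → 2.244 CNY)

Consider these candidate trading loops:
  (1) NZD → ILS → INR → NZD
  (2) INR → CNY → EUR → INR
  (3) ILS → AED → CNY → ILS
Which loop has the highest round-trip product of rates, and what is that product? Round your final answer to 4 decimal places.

1.0443

(1) 1.744 × 26.46 × 0.01869 = 0.86247
(2) 0.08084 × 0.1253 × 103.1 = 1.04433
(3) 0.9228 × 2.244 × 0.4277 = 0.88567
Highest is cycle (2) at 1.0443 (>1, arbitrage).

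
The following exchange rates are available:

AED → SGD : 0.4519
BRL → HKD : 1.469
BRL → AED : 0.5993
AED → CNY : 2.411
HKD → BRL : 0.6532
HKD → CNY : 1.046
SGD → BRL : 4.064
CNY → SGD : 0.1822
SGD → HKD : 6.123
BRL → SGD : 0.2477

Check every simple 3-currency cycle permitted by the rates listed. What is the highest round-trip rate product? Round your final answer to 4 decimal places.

1.1669

HKD→CNY→SGD→HKD: 1.046 × 0.1822 × 6.123 = 1.16693
BRL→AED→SGD→BRL: 0.5993 × 0.4519 × 4.064 = 1.10063
HKD→BRL→SGD→HKD: 0.6532 × 0.2477 × 6.123 = 0.99069
Maximum is HKD→CNY→SGD→HKD at 1.1669; arbitrage exists.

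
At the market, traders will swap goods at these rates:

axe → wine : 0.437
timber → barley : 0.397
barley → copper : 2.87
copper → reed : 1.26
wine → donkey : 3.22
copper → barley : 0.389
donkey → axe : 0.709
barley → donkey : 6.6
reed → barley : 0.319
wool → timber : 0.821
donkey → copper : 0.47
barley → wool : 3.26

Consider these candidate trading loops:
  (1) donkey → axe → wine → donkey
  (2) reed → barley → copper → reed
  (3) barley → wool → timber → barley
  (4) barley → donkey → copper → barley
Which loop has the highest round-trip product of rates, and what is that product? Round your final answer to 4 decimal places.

(1) 0.709 × 0.437 × 3.22 = 0.99766
(2) 0.319 × 2.87 × 1.26 = 1.15357
(3) 3.26 × 0.821 × 0.397 = 1.06255
(4) 6.6 × 0.47 × 0.389 = 1.20668
Highest is cycle (4) at 1.2067 (>1, arbitrage).

1.2067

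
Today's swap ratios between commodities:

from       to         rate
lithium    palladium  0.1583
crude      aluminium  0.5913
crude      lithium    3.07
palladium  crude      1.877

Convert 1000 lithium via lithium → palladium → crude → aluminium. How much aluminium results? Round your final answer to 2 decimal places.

175.69

1000 lithium × 0.1583 = 158.3 palladium
158.3 palladium × 1.877 = 297.1291 crude
297.1291 crude × 0.5913 = 175.69243683 aluminium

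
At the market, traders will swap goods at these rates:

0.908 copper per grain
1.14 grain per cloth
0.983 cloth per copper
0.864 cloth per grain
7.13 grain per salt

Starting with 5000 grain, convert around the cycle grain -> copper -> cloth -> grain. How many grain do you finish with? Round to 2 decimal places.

5087.61

5000 grain × 0.908 = 4540 copper
4540 copper × 0.983 = 4462.82 cloth
4462.82 cloth × 1.14 = 5087.6148 grain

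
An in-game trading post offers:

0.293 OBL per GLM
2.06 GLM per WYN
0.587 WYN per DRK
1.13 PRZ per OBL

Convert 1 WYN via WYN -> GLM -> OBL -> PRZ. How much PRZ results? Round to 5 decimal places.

0.68205

1 WYN × 2.06 = 2.06 GLM
2.06 GLM × 0.293 = 0.60358 OBL
0.60358 OBL × 1.13 = 0.6820454 PRZ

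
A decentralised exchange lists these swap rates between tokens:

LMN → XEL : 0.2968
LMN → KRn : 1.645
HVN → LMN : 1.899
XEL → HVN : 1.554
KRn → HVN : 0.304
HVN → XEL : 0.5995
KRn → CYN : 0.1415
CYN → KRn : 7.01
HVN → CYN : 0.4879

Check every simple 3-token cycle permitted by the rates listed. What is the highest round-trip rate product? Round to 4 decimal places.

KRn→HVN→CYN→KRn: 0.304 × 0.4879 × 7.01 = 1.03973
KRn→HVN→LMN→KRn: 0.304 × 1.899 × 1.645 = 0.94965
XEL→HVN→LMN→XEL: 1.554 × 1.899 × 0.2968 = 0.87587
Maximum is KRn→HVN→CYN→KRn at 1.0397; arbitrage exists.

1.0397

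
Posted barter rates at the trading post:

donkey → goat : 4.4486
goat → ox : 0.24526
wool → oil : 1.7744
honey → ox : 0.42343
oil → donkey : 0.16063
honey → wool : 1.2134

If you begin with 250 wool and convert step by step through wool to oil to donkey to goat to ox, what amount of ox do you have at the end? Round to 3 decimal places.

77.744

250 wool × 1.7744 = 443.6 oil
443.6 oil × 0.16063 = 71.255468 donkey
71.255468 donkey × 4.4486 = 316.9870749448 goat
316.9870749448 goat × 0.24526 = 77.744250000961648 ox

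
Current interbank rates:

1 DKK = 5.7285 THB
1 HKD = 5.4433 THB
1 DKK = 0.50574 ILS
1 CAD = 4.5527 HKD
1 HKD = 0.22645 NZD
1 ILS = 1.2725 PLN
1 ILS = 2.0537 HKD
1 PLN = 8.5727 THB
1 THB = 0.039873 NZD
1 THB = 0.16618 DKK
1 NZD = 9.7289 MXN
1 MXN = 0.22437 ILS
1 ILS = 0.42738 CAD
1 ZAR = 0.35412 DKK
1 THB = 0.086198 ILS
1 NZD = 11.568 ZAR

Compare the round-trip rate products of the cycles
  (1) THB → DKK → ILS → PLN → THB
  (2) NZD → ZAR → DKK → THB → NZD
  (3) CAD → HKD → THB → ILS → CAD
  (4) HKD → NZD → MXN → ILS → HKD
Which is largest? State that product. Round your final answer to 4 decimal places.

(1) 0.16618 × 0.50574 × 1.2725 × 8.5727 = 0.91681
(2) 11.568 × 0.35412 × 5.7285 × 0.039873 = 0.93568
(3) 4.5527 × 5.4433 × 0.086198 × 0.42738 = 0.91294
(4) 0.22645 × 9.7289 × 0.22437 × 2.0537 = 1.01517
Highest is cycle (4) at 1.0152 (>1, arbitrage).

1.0152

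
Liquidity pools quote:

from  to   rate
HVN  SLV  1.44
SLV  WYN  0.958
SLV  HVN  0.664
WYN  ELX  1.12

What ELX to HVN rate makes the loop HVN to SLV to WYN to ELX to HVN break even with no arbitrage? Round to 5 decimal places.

0.64722

Known legs of the cycle: 1.44 × 0.958 × 1.12 = 1.5450624
For no arbitrage the full-cycle product must be 1, so the missing rate is 1 / 1.5450624 ≈ 0.6472231.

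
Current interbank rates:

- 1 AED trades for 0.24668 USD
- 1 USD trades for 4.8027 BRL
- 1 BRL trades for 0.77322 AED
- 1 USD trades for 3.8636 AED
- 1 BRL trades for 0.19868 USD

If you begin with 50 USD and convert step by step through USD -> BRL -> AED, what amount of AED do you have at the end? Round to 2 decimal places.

185.68

50 USD × 4.8027 = 240.135 BRL
240.135 BRL × 0.77322 = 185.6771847 AED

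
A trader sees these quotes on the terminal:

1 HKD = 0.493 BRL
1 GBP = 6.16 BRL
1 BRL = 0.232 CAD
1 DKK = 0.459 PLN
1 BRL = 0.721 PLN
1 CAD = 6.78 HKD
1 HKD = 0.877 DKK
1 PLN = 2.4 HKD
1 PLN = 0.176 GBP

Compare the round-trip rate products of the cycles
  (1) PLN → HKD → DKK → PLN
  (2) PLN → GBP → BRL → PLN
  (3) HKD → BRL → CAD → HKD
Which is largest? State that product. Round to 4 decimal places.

0.9661

(1) 2.4 × 0.877 × 0.459 = 0.96610
(2) 0.176 × 6.16 × 0.721 = 0.78168
(3) 0.493 × 0.232 × 6.78 = 0.77547
Highest is cycle (1) at 0.9661 (≤1, no arbitrage).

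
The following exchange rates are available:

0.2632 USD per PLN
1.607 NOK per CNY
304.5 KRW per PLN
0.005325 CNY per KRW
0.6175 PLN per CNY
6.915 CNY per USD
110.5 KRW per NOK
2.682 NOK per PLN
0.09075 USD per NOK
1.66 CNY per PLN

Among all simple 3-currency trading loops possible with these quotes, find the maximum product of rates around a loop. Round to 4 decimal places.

PLN→USD→CNY→PLN: 0.2632 × 6.915 × 0.6175 = 1.12387
NOK→USD→CNY→NOK: 0.09075 × 6.915 × 1.607 = 1.00845
PLN→KRW→CNY→PLN: 304.5 × 0.005325 × 0.6175 = 1.00125
NOK→KRW→CNY→NOK: 110.5 × 0.005325 × 1.607 = 0.94558
Maximum is PLN→USD→CNY→PLN at 1.1239; arbitrage exists.

1.1239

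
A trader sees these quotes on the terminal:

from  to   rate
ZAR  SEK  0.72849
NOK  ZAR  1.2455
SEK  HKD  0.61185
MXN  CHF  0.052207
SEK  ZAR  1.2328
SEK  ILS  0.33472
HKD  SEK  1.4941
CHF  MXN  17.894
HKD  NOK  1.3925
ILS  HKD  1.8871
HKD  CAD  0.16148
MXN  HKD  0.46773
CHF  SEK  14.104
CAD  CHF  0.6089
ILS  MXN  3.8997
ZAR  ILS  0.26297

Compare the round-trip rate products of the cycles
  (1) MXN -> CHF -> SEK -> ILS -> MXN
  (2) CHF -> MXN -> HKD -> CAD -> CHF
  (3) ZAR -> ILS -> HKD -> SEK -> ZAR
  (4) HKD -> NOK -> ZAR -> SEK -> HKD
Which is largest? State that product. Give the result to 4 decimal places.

0.9611

(1) 0.052207 × 14.104 × 0.33472 × 3.8997 = 0.96113
(2) 17.894 × 0.46773 × 0.16148 × 0.6089 = 0.82294
(3) 0.26297 × 1.8871 × 1.4941 × 1.2328 = 0.91406
(4) 1.3925 × 1.2455 × 0.72849 × 0.61185 = 0.77305
Highest is cycle (1) at 0.9611 (≤1, no arbitrage).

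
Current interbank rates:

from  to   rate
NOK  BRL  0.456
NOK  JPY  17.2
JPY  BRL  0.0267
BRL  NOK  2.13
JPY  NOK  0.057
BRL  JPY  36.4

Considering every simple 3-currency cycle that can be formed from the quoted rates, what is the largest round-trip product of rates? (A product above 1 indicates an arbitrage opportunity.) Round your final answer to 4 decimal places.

JPY→BRL→NOK→JPY: 0.0267 × 2.13 × 17.2 = 0.97818
JPY→NOK→BRL→JPY: 0.057 × 0.456 × 36.4 = 0.94611
Maximum is JPY→BRL→NOK→JPY at 0.9782; no arbitrage — every cycle loses value.

0.9782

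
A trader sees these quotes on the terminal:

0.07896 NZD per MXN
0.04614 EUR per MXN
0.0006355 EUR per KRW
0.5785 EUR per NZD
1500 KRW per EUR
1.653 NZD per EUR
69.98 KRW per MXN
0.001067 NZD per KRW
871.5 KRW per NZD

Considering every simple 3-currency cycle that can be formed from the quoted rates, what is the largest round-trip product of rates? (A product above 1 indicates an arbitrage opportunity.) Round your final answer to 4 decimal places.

0.9259

EUR→KRW→NZD→EUR: 1500 × 0.001067 × 0.5785 = 0.92589
EUR→NZD→KRW→EUR: 1.653 × 871.5 × 0.0006355 = 0.91549
Maximum is EUR→KRW→NZD→EUR at 0.9259; no arbitrage — every cycle loses value.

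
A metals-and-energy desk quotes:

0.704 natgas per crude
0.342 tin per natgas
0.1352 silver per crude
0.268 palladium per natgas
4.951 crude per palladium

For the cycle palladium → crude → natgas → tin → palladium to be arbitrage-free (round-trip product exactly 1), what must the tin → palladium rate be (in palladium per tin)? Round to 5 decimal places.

0.83890

Known legs of the cycle: 4.951 × 0.704 × 0.342 = 1.192042368
For no arbitrage the full-cycle product must be 1, so the missing rate is 1 / 1.192042368 ≈ 0.8388964.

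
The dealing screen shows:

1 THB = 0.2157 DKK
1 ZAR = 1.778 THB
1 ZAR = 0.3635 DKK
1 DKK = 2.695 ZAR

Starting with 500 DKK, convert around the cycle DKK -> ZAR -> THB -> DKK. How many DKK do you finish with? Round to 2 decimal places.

516.79

500 DKK × 2.695 = 1347.5 ZAR
1347.5 ZAR × 1.778 = 2395.855 THB
2395.855 THB × 0.2157 = 516.7859235 DKK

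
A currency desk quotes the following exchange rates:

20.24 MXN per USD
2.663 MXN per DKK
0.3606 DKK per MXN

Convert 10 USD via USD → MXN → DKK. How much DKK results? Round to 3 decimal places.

72.985

10 USD × 20.24 = 202.4 MXN
202.4 MXN × 0.3606 = 72.98544 DKK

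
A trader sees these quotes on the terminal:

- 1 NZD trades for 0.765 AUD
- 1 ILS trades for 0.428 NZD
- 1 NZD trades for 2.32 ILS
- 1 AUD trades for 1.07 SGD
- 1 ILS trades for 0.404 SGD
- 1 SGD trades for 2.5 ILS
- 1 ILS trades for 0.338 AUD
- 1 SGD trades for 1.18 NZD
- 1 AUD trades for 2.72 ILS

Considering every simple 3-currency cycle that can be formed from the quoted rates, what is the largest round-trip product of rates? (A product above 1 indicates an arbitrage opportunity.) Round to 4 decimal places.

1.1060

SGD→NZD→ILS→SGD: 1.18 × 2.32 × 0.404 = 1.10599
AUD→SGD→NZD→AUD: 1.07 × 1.18 × 0.765 = 0.96589
AUD→SGD→ILS→AUD: 1.07 × 2.5 × 0.338 = 0.90415
AUD→ILS→NZD→AUD: 2.72 × 0.428 × 0.765 = 0.89058
Maximum is SGD→NZD→ILS→SGD at 1.1060; arbitrage exists.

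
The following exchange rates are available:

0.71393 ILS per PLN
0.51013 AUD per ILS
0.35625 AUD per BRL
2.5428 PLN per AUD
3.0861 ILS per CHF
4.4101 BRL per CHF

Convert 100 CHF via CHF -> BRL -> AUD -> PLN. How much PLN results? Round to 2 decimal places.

100 CHF × 4.4101 = 441.01 BRL
441.01 BRL × 0.35625 = 157.1098125 AUD
157.1098125 AUD × 2.5428 = 399.498831225 PLN

399.50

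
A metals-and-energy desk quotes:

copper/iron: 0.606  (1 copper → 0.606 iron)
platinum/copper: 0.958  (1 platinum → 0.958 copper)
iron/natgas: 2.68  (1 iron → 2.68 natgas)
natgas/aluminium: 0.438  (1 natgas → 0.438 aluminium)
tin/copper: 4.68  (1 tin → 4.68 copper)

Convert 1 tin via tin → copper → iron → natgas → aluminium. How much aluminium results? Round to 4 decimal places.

3.3291

1 tin × 4.68 = 4.68 copper
4.68 copper × 0.606 = 2.83608 iron
2.83608 iron × 2.68 = 7.6006944 natgas
7.6006944 natgas × 0.438 = 3.3291041472 aluminium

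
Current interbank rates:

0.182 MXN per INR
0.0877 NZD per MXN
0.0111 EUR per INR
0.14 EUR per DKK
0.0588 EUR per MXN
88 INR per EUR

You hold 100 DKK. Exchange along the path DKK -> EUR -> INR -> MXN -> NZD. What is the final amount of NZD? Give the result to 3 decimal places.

100 DKK × 0.14 = 14 EUR
14 EUR × 88 = 1232 INR
1232 INR × 0.182 = 224.224 MXN
224.224 MXN × 0.0877 = 19.6644448 NZD

19.664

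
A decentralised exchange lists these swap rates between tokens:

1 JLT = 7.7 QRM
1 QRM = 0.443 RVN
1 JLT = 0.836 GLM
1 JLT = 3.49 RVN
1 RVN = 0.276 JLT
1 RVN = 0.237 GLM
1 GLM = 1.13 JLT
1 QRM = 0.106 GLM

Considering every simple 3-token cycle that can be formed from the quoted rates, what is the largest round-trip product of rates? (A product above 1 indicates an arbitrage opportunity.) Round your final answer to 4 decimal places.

0.9415

RVN→JLT→QRM→RVN: 0.276 × 7.7 × 0.443 = 0.94146
RVN→GLM→JLT→RVN: 0.237 × 1.13 × 3.49 = 0.93466
JLT→QRM→GLM→JLT: 7.7 × 0.106 × 1.13 = 0.92231
Maximum is RVN→JLT→QRM→RVN at 0.9415; no arbitrage — every cycle loses value.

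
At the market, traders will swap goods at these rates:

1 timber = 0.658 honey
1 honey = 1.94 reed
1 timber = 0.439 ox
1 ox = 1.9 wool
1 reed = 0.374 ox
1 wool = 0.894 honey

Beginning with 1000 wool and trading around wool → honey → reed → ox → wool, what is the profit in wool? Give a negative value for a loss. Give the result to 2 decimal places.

1000 wool × 0.894 = 894 honey
894 honey × 1.94 = 1734.36 reed
1734.36 reed × 0.374 = 648.65064 ox
648.65064 ox × 1.9 = 1232.436216 wool
Net change: 1232.436216 − 1000 = 232.436216 wool

232.44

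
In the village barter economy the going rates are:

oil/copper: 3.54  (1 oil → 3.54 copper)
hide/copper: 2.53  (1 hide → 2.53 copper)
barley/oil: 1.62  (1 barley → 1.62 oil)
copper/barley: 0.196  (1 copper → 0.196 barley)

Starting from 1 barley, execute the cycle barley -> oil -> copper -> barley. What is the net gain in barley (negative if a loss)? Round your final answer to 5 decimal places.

0.12402

1 barley × 1.62 = 1.62 oil
1.62 oil × 3.54 = 5.7348 copper
5.7348 copper × 0.196 = 1.1240208 barley
Net change: 1.1240208 − 1 = 0.1240208 barley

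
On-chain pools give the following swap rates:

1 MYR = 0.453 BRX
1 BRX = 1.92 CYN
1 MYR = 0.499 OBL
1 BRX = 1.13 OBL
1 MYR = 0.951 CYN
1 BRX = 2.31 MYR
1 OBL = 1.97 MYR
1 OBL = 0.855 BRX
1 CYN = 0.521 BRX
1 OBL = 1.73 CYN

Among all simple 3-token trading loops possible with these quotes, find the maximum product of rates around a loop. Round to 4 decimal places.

1.1445

BRX→MYR→CYN→BRX: 2.31 × 0.951 × 0.521 = 1.14454
OBL→CYN→BRX→OBL: 1.73 × 0.521 × 1.13 = 1.01850
OBL→MYR→BRX→OBL: 1.97 × 0.453 × 1.13 = 1.00842
OBL→BRX→MYR→OBL: 0.855 × 2.31 × 0.499 = 0.98555
Maximum is BRX→MYR→CYN→BRX at 1.1445; arbitrage exists.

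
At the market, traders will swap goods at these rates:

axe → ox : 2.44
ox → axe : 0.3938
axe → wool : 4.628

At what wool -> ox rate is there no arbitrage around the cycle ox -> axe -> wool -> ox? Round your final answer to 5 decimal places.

0.54869

Known legs of the cycle: 0.3938 × 4.628 = 1.8225064
For no arbitrage the full-cycle product must be 1, so the missing rate is 1 / 1.8225064 ≈ 0.5486949.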